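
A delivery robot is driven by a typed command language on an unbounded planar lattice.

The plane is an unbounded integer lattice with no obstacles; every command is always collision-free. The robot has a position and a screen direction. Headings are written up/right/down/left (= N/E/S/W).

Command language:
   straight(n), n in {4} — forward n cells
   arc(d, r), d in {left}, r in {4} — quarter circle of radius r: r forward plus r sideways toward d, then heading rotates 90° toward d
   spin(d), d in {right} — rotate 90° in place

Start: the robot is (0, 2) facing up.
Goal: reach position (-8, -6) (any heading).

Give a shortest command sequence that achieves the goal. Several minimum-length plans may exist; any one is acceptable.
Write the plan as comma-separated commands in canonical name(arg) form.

arc(left, 4), arc(left, 4), straight(4), straight(4)

from: (0, 2) facing up
step 1 (arc(left, 4)): (-4, 6) facing left
step 2 (arc(left, 4)): (-8, 2) facing down
step 3 (straight(4)): (-8, -2) facing down
step 4 (straight(4)): (-8, -6) facing down
no 3-step plan works, so 4 is optimal.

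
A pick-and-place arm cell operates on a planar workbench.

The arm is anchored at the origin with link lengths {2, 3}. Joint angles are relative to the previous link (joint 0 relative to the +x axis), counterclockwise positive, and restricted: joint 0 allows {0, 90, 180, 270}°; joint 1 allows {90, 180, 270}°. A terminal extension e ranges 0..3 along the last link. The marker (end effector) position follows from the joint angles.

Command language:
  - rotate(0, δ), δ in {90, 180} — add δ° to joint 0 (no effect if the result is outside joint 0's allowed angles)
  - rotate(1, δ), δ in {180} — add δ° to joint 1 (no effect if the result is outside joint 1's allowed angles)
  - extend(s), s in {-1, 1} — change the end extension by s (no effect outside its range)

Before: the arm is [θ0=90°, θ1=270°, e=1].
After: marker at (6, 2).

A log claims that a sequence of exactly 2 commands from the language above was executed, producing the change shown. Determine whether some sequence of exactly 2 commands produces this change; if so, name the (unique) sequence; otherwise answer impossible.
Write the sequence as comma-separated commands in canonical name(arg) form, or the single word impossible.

begin: [θ0=90°, θ1=270°, e=1]
t=1 extend(1) ⇒ [θ0=90°, θ1=270°, e=2]
t=2 extend(1) ⇒ [θ0=90°, θ1=270°, e=3]
uniquely the one of 25 2-step routes that fits.

extend(1), extend(1)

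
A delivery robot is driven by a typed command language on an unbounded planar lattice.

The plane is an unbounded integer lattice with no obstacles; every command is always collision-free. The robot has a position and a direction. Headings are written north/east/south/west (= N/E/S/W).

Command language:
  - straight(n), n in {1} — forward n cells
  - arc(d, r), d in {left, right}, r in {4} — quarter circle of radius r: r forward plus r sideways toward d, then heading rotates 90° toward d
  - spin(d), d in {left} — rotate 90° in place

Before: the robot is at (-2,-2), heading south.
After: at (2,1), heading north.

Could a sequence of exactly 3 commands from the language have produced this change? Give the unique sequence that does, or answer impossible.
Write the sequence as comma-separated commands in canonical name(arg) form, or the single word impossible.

key: position moved to (2,1) AND the heading swung to N — translation plus rotation needed
from: at (-2,-2), heading south
t=1 straight(1) ⇒ at (-2,-3), heading south
t=2 spin(left) ⇒ at (-2,-3), heading east
t=3 arc(left, 4) ⇒ at (2,1), heading north
all 64 alternatives checked — unique.

straight(1), spin(left), arc(left, 4)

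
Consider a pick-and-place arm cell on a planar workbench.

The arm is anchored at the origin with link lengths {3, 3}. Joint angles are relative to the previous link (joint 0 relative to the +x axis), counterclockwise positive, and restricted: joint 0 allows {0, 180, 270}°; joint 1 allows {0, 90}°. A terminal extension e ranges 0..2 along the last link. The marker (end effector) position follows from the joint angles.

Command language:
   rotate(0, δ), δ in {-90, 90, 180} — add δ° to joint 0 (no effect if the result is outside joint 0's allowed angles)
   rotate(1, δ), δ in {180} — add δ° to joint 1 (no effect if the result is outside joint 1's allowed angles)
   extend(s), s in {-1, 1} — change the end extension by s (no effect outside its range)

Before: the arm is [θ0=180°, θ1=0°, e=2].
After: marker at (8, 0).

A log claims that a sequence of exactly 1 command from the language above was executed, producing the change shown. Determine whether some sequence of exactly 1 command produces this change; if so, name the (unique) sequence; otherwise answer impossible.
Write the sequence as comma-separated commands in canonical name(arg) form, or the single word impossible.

rotate(0, 180)

initial: [θ0=180°, θ1=0°, e=2]
1. rotate(0, 180) → [θ0=0°, θ1=0°, e=2]
uniquely the one of 6 1-step routes that fits.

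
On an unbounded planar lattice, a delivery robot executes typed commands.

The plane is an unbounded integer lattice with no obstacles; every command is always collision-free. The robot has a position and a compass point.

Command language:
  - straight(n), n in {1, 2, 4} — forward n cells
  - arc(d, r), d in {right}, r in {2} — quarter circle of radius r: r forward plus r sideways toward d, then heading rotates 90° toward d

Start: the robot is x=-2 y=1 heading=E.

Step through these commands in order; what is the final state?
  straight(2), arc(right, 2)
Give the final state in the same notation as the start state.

start: x=-2 y=1 heading=E
step 1 (straight(2)): x=0 y=1 heading=E
step 2 (arc(right, 2)): x=2 y=-1 heading=S

x=2 y=-1 heading=S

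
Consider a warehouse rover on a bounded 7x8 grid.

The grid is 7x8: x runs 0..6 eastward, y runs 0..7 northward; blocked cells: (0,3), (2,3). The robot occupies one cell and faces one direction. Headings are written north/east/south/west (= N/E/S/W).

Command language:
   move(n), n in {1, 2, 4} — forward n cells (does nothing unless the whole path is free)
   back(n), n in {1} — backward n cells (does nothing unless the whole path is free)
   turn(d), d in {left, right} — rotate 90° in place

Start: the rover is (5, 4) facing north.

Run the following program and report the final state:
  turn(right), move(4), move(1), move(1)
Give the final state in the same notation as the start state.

(6, 4) facing east

t0: (5, 4) facing north
[1] after turn(right): (5, 4) facing east
[2] after move(4): (5, 4) facing east
[3] after move(1): (6, 4) facing east
[4] after move(1): (6, 4) facing east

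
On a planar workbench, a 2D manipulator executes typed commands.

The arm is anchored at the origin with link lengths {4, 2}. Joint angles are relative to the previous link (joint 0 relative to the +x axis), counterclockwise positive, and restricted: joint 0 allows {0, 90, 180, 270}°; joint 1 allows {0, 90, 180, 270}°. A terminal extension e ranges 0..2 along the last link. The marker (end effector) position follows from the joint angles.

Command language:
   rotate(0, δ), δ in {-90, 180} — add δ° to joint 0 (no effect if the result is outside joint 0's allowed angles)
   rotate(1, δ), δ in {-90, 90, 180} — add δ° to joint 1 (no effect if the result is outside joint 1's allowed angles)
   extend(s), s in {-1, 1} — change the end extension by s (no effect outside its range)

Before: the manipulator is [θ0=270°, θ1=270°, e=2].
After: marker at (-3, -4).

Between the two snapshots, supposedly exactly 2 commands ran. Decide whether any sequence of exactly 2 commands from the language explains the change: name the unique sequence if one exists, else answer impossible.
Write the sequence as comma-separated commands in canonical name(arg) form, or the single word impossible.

key: running extend(-1) before extend(1) would end elsewhere — order is forced
begin: [θ0=270°, θ1=270°, e=2]
step 1 (extend(1)): [θ0=270°, θ1=270°, e=2]
step 2 (extend(-1)): [θ0=270°, θ1=270°, e=1]
no other 2-command option fits: unique.

extend(1), extend(-1)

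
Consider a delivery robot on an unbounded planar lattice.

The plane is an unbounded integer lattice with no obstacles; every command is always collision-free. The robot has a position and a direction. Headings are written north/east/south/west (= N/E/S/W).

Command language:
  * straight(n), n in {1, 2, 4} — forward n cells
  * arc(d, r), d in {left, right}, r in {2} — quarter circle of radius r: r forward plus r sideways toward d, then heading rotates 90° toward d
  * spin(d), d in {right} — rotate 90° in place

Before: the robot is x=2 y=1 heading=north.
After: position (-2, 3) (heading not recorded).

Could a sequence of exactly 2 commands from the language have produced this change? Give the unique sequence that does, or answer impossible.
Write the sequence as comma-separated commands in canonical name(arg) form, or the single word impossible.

arc(left, 2), straight(2)

key: running straight(2) before arc(left, 2) would end elsewhere — order is forced
begin: x=2 y=1 heading=north
[1] after arc(left, 2): x=0 y=3 heading=west
[2] after straight(2): x=-2 y=3 heading=west
uniquely the one of 36 2-step routes that fits.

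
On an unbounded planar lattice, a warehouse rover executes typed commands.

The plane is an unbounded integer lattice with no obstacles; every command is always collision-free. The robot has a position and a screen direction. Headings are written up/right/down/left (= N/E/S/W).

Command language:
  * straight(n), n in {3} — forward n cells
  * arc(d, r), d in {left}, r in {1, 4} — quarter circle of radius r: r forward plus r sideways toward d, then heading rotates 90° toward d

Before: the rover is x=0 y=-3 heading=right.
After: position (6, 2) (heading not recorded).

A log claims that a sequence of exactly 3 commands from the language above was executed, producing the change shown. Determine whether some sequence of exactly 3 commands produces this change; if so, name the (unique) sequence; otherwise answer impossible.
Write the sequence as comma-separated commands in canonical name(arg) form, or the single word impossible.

straight(3), arc(left, 4), arc(left, 1)

key: running arc(left, 1) before straight(3) would end elsewhere — order is forced
from: x=0 y=-3 heading=right
t=1 straight(3) ⇒ x=3 y=-3 heading=right
t=2 arc(left, 4) ⇒ x=7 y=1 heading=up
t=3 arc(left, 1) ⇒ x=6 y=2 heading=left
uniquely the one of 27 3-step routes that fits.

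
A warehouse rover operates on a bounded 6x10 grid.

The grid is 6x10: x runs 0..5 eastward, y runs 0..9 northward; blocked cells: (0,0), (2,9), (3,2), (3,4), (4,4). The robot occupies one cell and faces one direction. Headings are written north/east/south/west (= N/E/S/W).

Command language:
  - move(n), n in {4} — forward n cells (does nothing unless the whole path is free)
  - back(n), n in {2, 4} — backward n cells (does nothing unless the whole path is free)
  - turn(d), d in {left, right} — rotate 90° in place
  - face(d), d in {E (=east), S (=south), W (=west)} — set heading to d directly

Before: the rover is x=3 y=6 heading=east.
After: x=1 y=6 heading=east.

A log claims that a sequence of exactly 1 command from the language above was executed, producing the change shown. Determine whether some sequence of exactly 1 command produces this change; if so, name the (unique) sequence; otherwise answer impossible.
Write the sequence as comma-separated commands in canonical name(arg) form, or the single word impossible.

key: still facing E — the one step turns nothing
initial: x=3 y=6 heading=east
t=1 back(2) ⇒ x=1 y=6 heading=east
uniquely the one of 8 1-step routes that fits.

back(2)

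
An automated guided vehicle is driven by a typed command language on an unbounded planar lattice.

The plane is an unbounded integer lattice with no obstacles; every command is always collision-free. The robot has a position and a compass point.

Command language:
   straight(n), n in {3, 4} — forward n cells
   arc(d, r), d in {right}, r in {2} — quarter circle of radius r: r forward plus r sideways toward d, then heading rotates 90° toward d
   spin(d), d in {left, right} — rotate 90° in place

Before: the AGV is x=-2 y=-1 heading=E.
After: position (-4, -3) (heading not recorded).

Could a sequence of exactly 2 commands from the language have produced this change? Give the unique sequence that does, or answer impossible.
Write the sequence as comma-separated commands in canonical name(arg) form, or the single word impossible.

key: running arc(right, 2) before spin(right) would end elsewhere — order is forced
begin: x=-2 y=-1 heading=E
step 1 (spin(right)): x=-2 y=-1 heading=S
step 2 (arc(right, 2)): x=-4 y=-3 heading=W
all 25 alternatives checked — unique.

spin(right), arc(right, 2)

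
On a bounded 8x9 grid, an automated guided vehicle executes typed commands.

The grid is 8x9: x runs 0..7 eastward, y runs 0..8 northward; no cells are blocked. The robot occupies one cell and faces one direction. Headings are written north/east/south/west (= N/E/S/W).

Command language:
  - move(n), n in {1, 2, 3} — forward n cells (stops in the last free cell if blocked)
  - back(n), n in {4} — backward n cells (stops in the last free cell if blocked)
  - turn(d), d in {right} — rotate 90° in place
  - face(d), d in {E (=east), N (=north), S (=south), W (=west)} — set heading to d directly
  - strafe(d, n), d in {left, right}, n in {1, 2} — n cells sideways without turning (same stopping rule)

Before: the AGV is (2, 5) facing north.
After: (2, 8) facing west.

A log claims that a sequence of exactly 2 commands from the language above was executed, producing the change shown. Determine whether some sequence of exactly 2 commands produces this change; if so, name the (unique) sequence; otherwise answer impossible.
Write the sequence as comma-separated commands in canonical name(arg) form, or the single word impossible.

move(3), face(W)

key: running face(W) before move(3) would end elsewhere — order is forced
from: (2, 5) facing north
step 1 (move(3)): (2, 8) facing north
step 2 (face(W)): (2, 8) facing west
no other 2-command option fits: unique.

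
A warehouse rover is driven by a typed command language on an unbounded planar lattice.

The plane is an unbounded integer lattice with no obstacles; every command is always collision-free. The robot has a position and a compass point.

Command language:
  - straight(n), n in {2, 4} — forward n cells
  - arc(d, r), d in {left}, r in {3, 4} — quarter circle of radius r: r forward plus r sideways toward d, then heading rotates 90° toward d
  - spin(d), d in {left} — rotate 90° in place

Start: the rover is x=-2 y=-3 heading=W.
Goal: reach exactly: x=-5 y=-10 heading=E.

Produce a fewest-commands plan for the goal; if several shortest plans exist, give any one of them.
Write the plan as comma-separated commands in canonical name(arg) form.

straight(2), arc(left, 4), arc(left, 3)

t0: x=-2 y=-3 heading=W
1. straight(2) → x=-4 y=-3 heading=W
2. arc(left, 4) → x=-8 y=-7 heading=S
3. arc(left, 3) → x=-5 y=-10 heading=E
shorter routes all fall short; 3 is best.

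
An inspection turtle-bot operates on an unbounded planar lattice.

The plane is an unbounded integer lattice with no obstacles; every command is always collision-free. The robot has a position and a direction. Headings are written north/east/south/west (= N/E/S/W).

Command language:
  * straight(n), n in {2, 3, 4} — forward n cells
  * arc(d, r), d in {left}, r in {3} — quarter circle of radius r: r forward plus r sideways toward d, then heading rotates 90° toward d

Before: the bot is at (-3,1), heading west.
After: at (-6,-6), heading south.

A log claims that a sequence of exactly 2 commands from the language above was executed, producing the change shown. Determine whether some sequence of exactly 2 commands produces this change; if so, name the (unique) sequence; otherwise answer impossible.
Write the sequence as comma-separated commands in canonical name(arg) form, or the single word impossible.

arc(left, 3), straight(4)

key: cell and facing (now S) both changed — the 2 commands mix motion and turning
initial: at (-3,1), heading west
t=1 arc(left, 3) ⇒ at (-6,-2), heading south
t=2 straight(4) ⇒ at (-6,-6), heading south
no rival 2-sequence matches.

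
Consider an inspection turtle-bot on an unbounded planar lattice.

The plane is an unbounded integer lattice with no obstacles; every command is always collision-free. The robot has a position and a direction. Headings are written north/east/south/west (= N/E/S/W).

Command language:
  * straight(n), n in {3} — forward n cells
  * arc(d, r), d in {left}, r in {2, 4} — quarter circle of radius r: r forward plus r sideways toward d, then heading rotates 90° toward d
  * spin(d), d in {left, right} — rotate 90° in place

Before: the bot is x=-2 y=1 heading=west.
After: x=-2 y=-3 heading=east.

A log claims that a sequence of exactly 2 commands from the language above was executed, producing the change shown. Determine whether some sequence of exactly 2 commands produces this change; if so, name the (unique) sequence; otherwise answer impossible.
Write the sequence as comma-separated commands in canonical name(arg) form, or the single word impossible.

key: position moved to (-2,-3) AND the heading swung to E — translation plus rotation needed
initial: x=-2 y=1 heading=west
step 1 (arc(left, 2)): x=-4 y=-1 heading=south
step 2 (arc(left, 2)): x=-2 y=-3 heading=east
no rival 2-sequence matches.

arc(left, 2), arc(left, 2)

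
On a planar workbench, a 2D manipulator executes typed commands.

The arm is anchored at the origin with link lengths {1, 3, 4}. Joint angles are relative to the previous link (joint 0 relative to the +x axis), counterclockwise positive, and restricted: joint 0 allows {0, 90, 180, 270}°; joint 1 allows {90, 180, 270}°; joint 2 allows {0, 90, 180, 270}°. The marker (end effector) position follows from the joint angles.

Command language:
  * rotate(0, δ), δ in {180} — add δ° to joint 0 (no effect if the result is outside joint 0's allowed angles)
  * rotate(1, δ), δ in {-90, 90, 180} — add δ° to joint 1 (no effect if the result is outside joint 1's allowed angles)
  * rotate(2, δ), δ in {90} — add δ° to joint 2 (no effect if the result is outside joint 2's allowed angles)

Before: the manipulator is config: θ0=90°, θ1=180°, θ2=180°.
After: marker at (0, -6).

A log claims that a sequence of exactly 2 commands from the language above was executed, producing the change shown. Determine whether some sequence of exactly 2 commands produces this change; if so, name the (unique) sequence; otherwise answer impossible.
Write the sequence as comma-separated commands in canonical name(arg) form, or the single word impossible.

rotate(2, 90), rotate(2, 90)

start: config: θ0=90°, θ1=180°, θ2=180°
[1] after rotate(2, 90): config: θ0=90°, θ1=180°, θ2=270°
[2] after rotate(2, 90): config: θ0=90°, θ1=180°, θ2=0°
uniquely the one of 25 2-step routes that fits.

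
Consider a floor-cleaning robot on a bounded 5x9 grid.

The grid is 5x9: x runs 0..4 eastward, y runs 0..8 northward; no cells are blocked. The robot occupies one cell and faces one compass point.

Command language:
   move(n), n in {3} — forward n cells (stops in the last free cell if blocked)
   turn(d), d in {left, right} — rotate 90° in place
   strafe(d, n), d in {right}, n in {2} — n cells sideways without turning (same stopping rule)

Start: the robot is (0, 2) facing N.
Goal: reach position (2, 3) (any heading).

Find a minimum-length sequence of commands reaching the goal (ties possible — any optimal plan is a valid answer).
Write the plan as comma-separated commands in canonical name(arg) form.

strafe(right, 2), move(3), turn(right), strafe(right, 2)

t0: (0, 2) facing N
[1] after strafe(right, 2): (2, 2) facing N
[2] after move(3): (2, 5) facing N
[3] after turn(right): (2, 5) facing E
[4] after strafe(right, 2): (2, 3) facing E
nothing shorter than 4 reaches the goal.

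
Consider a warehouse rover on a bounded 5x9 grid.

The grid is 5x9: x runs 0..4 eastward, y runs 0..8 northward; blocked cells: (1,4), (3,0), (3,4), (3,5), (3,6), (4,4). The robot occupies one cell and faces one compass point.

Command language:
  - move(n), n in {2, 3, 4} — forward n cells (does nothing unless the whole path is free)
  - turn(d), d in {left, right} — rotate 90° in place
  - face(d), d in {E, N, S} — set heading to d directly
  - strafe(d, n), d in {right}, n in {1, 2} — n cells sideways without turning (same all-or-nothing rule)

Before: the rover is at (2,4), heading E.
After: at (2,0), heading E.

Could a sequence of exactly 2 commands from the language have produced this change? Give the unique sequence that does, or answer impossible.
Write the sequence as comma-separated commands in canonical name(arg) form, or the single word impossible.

key: still facing E at the end — nothing in the sequence rotates
begin: at (2,4), heading E
step 1 (strafe(right, 2)): at (2,2), heading E
step 2 (strafe(right, 2)): at (2,0), heading E
all 100 alternatives checked — unique.

strafe(right, 2), strafe(right, 2)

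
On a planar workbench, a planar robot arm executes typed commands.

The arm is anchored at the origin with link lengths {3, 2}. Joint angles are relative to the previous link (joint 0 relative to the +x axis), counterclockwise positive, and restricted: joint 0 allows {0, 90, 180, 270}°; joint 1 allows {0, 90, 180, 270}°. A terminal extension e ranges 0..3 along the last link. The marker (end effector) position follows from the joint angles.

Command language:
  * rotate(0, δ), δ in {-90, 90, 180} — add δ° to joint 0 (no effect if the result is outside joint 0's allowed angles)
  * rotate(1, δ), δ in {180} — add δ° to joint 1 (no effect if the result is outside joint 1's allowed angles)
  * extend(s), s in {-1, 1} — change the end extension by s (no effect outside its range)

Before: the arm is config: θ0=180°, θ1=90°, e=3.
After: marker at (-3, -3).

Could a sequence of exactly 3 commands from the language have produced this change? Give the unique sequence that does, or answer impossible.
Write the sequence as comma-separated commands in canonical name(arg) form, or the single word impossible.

key: order matters: swapping extend(1) and extend(-1) lands elsewhere
start: config: θ0=180°, θ1=90°, e=3
[1] after extend(1): config: θ0=180°, θ1=90°, e=3
[2] after extend(-1): config: θ0=180°, θ1=90°, e=2
[3] after extend(-1): config: θ0=180°, θ1=90°, e=1
all 216 alternatives checked — unique.

extend(1), extend(-1), extend(-1)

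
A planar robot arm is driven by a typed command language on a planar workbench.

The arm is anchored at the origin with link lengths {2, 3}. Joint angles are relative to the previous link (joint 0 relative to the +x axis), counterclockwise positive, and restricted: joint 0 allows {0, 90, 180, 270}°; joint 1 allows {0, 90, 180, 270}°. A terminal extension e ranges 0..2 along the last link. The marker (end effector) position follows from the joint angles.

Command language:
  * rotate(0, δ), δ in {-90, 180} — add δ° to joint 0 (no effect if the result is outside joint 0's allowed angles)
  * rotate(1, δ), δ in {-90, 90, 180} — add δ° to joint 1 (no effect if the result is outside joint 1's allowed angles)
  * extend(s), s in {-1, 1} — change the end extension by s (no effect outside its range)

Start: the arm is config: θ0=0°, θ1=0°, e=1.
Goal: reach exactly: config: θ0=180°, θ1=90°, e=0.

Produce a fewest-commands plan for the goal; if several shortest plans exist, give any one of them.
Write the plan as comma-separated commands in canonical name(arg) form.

rotate(0, 180), extend(-1), rotate(1, 90)

start: config: θ0=0°, θ1=0°, e=1
1. rotate(0, 180) → config: θ0=180°, θ1=0°, e=1
2. extend(-1) → config: θ0=180°, θ1=0°, e=0
3. rotate(1, 90) → config: θ0=180°, θ1=90°, e=0
minimal: 3 command(s), checked below 3.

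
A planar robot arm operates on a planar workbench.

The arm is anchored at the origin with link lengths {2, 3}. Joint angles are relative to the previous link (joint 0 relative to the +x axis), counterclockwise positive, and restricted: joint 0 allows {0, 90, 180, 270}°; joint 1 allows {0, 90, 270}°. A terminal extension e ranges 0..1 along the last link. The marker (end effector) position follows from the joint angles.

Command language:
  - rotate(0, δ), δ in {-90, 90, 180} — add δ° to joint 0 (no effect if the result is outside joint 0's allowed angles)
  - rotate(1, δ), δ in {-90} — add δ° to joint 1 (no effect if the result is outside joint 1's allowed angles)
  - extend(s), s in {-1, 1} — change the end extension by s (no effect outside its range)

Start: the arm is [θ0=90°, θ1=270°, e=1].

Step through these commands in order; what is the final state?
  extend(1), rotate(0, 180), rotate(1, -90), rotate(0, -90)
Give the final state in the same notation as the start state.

[θ0=180°, θ1=270°, e=1]

begin: [θ0=90°, θ1=270°, e=1]
t=1 extend(1) ⇒ [θ0=90°, θ1=270°, e=1]
t=2 rotate(0, 180) ⇒ [θ0=270°, θ1=270°, e=1]
t=3 rotate(1, -90) ⇒ [θ0=270°, θ1=270°, e=1]
t=4 rotate(0, -90) ⇒ [θ0=180°, θ1=270°, e=1]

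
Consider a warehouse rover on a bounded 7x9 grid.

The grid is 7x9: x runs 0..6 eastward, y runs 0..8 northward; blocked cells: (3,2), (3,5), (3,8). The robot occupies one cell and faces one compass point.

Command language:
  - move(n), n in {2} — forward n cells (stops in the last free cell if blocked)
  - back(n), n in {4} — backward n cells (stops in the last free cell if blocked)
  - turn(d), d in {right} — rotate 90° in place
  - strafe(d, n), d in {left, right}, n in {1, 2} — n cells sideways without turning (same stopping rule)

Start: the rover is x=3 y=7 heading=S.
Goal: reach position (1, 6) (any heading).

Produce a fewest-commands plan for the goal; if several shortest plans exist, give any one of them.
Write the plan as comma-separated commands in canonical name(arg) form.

start: x=3 y=7 heading=S
1. move(2) → x=3 y=6 heading=S
2. strafe(right, 2) → x=1 y=6 heading=S
nothing shorter than 2 reaches the goal.

move(2), strafe(right, 2)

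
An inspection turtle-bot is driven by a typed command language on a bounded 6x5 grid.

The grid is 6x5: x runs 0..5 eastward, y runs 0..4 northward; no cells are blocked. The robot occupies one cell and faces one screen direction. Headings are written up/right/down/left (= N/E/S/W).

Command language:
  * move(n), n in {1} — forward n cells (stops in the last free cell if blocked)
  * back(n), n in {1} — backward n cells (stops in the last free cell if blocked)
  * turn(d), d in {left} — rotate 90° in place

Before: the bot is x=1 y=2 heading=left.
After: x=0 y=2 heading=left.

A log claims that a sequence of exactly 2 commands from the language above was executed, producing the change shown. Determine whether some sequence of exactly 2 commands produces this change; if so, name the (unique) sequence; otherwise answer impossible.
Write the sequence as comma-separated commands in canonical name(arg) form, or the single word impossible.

key: still facing W at the end — nothing in the sequence rotates
t0: x=1 y=2 heading=left
[1] after move(1): x=0 y=2 heading=left
[2] after move(1): x=0 y=2 heading=left
no other 2-command option fits: unique.

move(1), move(1)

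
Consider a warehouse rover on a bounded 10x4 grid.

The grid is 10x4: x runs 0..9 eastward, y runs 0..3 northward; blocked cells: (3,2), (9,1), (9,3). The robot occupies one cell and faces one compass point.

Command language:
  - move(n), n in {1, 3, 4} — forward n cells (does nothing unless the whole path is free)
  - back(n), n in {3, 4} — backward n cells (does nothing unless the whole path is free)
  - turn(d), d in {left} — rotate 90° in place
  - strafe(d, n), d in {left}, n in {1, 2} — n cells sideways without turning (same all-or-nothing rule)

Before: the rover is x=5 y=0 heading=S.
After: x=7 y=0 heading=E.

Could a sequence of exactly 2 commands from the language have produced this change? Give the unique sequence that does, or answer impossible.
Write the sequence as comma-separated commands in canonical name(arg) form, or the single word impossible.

strafe(left, 2), turn(left)

key: order matters: swapping strafe(left, 2) and turn(left) lands elsewhere
initial: x=5 y=0 heading=S
t=1 strafe(left, 2) ⇒ x=7 y=0 heading=S
t=2 turn(left) ⇒ x=7 y=0 heading=E
uniquely the one of 64 2-step routes that fits.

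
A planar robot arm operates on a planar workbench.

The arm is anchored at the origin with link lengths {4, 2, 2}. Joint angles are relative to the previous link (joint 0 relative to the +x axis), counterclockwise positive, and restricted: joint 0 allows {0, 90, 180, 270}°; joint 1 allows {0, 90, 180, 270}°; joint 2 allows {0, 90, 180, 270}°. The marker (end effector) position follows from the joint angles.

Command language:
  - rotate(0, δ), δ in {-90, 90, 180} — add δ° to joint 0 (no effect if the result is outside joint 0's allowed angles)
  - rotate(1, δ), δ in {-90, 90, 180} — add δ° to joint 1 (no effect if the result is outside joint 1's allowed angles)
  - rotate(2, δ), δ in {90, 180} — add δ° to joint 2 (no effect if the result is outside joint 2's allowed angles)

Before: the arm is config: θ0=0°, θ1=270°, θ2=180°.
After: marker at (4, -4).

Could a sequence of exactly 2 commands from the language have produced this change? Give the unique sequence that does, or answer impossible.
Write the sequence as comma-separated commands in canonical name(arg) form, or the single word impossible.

initial: config: θ0=0°, θ1=270°, θ2=180°
step 1 (rotate(2, 90)): config: θ0=0°, θ1=270°, θ2=270°
step 2 (rotate(2, 90)): config: θ0=0°, θ1=270°, θ2=0°
no rival 2-sequence matches.

rotate(2, 90), rotate(2, 90)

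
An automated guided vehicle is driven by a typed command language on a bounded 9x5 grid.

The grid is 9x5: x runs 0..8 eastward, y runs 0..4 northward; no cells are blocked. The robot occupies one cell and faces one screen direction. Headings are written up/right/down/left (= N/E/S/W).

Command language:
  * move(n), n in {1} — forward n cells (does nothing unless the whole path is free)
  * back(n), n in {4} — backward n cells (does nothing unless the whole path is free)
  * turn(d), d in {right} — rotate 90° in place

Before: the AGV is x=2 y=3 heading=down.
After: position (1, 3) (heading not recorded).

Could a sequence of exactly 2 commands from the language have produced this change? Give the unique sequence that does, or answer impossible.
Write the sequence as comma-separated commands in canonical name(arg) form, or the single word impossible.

key: order matters: swapping turn(right) and move(1) lands elsewhere
begin: x=2 y=3 heading=down
t=1 turn(right) ⇒ x=2 y=3 heading=left
t=2 move(1) ⇒ x=1 y=3 heading=left
all 9 alternatives checked — unique.

turn(right), move(1)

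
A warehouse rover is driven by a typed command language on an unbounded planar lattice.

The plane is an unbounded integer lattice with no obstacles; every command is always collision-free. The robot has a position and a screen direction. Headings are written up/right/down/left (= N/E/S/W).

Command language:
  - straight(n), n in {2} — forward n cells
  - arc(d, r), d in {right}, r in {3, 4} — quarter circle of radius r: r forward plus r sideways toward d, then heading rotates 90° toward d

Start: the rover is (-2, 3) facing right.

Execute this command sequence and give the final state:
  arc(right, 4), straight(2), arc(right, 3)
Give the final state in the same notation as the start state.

(-1, -6) facing left

t0: (-2, 3) facing right
[1] after arc(right, 4): (2, -1) facing down
[2] after straight(2): (2, -3) facing down
[3] after arc(right, 3): (-1, -6) facing left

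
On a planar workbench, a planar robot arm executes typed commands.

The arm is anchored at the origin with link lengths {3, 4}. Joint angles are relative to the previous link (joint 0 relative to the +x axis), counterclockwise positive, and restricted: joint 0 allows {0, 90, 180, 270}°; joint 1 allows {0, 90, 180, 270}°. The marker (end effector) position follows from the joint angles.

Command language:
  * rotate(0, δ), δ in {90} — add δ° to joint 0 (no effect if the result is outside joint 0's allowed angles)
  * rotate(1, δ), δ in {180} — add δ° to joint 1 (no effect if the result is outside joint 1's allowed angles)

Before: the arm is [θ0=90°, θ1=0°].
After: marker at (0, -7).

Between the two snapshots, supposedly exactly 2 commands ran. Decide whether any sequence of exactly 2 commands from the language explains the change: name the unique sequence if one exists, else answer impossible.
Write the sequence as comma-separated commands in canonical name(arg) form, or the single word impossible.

from: [θ0=90°, θ1=0°]
step 1 (rotate(0, 90)): [θ0=180°, θ1=0°]
step 2 (rotate(0, 90)): [θ0=270°, θ1=0°]
uniquely the one of 4 2-step routes that fits.

rotate(0, 90), rotate(0, 90)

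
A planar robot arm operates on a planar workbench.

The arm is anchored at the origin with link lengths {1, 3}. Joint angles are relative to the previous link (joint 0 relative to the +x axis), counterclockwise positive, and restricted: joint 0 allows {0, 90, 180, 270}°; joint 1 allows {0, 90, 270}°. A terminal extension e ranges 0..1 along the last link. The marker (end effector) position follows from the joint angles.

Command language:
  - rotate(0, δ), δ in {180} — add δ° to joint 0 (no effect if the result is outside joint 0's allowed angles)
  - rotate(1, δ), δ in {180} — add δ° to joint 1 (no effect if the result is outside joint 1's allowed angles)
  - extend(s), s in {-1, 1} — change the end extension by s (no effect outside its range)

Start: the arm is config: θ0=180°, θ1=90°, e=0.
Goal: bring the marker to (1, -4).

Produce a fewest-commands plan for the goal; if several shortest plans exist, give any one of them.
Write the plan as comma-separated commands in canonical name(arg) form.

t0: config: θ0=180°, θ1=90°, e=0
t=1 rotate(1, 180) ⇒ config: θ0=180°, θ1=270°, e=0
t=2 extend(1) ⇒ config: θ0=180°, θ1=270°, e=1
t=3 rotate(0, 180) ⇒ config: θ0=0°, θ1=270°, e=1
nothing shorter than 3 reaches the goal.

rotate(1, 180), extend(1), rotate(0, 180)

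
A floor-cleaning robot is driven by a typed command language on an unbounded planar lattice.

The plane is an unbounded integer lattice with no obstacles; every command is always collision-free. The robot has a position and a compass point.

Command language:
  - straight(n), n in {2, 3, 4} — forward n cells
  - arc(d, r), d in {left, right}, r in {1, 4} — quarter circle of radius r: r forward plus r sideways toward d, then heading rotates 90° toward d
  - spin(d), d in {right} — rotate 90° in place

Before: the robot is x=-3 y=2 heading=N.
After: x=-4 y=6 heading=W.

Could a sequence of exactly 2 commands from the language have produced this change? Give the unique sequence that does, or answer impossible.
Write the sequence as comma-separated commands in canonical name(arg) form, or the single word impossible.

key: position moved to (-4,6) AND the heading swung to W — translation plus rotation needed
start: x=-3 y=2 heading=N
[1] after straight(3): x=-3 y=5 heading=N
[2] after arc(left, 1): x=-4 y=6 heading=W
uniquely the one of 64 2-step routes that fits.

straight(3), arc(left, 1)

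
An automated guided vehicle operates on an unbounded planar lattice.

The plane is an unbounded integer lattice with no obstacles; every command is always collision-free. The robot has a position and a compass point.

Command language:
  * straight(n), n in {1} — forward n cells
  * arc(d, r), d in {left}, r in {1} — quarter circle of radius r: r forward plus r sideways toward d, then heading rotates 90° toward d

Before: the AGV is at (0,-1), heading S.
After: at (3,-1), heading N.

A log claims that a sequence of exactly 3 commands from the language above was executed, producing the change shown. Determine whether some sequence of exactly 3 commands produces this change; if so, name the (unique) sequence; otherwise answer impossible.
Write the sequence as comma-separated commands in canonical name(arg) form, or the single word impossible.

arc(left, 1), straight(1), arc(left, 1)

key: position moved to (3,-1) AND the heading swung to N — translation plus rotation needed
initial: at (0,-1), heading S
[1] after arc(left, 1): at (1,-2), heading E
[2] after straight(1): at (2,-2), heading E
[3] after arc(left, 1): at (3,-1), heading N
no rival 3-sequence matches.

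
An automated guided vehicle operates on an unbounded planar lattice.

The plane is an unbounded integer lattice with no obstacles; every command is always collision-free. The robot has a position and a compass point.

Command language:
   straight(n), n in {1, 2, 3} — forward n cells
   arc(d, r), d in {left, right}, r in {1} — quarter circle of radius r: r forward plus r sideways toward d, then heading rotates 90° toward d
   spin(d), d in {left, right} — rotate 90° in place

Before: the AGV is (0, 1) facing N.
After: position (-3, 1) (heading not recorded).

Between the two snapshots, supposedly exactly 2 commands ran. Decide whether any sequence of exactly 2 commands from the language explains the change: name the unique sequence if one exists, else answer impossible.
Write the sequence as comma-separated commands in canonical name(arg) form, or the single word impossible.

spin(left), straight(3)

key: running straight(3) before spin(left) would end elsewhere — order is forced
initial: (0, 1) facing N
t=1 spin(left) ⇒ (0, 1) facing W
t=2 straight(3) ⇒ (-3, 1) facing W
all 49 alternatives checked — unique.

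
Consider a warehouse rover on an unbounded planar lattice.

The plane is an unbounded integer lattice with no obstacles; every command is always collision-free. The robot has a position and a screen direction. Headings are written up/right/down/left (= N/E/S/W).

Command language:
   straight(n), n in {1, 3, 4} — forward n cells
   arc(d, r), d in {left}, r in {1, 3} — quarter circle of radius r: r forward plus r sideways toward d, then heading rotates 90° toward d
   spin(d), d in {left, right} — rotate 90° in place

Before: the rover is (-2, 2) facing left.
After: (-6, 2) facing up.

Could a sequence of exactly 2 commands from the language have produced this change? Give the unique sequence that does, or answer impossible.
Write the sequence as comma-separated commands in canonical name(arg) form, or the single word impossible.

straight(4), spin(right)

key: running spin(right) before straight(4) would end elsewhere — order is forced
t0: (-2, 2) facing left
1. straight(4) → (-6, 2) facing left
2. spin(right) → (-6, 2) facing up
uniquely the one of 49 2-step routes that fits.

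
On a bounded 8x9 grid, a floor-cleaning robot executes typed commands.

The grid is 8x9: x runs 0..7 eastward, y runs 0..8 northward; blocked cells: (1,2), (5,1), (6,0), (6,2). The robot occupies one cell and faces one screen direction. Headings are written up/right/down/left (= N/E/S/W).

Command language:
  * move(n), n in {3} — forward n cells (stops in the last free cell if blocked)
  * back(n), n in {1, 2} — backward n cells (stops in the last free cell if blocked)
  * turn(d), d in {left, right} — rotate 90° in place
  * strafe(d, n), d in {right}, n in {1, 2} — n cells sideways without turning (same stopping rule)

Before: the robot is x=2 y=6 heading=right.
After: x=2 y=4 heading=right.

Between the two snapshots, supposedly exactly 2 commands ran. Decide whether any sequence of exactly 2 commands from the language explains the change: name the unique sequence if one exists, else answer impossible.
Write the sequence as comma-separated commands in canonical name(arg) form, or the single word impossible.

key: still facing E at the end — nothing in the sequence rotates
t0: x=2 y=6 heading=right
step 1 (strafe(right, 1)): x=2 y=5 heading=right
step 2 (strafe(right, 1)): x=2 y=4 heading=right
uniquely the one of 49 2-step routes that fits.

strafe(right, 1), strafe(right, 1)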